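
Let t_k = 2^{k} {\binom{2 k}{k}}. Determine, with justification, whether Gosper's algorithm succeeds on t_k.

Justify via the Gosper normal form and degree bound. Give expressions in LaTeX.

No — negative degree bound, so no certificate f.

t_(k+1)/t_k = 4*(2*k + 1)/(k + 1).
Factor: A=8*k + 4; B=k + 1; C=1.
Need (8*k + 4)·f(k+1) − (k)·f(k) = 1.
From deg A=1, deg B=1, deg C=0: d=-1.
Bound -1 < 0, so the key equation has no polynomial solution.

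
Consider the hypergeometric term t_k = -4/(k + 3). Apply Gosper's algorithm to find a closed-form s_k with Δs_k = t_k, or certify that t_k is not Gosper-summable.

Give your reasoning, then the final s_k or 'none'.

t_(k+1)/t_k = (k + 3)/(k + 4).
So A=k + 3 and B=k + 4, with C=1.
Solve (k + 3)·f(k+1) − (k + 3)·f(k) = 1.
Bound: deg f ≤ 0.
f = c0 ⇒ A·f(k+1) − B(k−1)·f(k) − C = -1. The system {-1 = 0} is inconsistent; no antidifference.

none (Gosper's algorithm certifies no s_k)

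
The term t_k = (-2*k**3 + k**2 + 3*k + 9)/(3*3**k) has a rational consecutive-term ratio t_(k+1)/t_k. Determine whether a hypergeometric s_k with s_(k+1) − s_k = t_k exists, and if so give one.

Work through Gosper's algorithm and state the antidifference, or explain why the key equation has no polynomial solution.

s_k = (k**3 + k**2 + k - 3)/3**k

The ratio is (2*k**3 + 5*k**2 + k - 11)/(3*(2*k**3 - k**2 - 3*k - 9)).
A = 1/3, B = 1, C = k**3 - k**2/2 - 3*k/2 - 9/2.
Set up (1/3)·f(k+1) − (1)·f(k) − (k**3 - k**2/2 - 3*k/2 - 9/2) = 0.
deg f ≤ 3 (via 0,0,3).
Solving with deg f ≤ 3: f(k) = -3*(k - 1)*(k**2 + 2*k + 3)/2.
Certificate R = B(k−1)f/C = -3*(k - 1)*(k**2 + 2*k + 3)/(2*k**3 - k**2 - 3*k - 9) gives s_k = (k**3 + k**2 + k - 3)/3**k.
s_(k+1) − s_k = (-2*k**3 + k**2 + 3*k + 9)/(3*3**k) = t_k.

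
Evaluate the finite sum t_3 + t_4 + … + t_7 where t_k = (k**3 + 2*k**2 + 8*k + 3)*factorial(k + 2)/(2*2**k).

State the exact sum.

Σ = 836190

The ratio is (k**4 + 8*k**3 + 30*k**2 + 59*k + 42)/(2*(k**3 + 2*k**2 + 8*k + 3)).
Normal form (A,B,C) = (k/2 + 3/2, 1, k**3 + 2*k**2 + 8*k + 3).
f must satisfy (k/2 + 3/2)·f(k+1) − (1)·f(k) = k**3 + 2*k**2 + 8*k + 3.
Bound: deg f ≤ 2.
A polynomial solution: f(k) = 2*(k**2 - k + 3).
Certificate R = B(k−1)f/C = 2*(k**2 - k + 3)/(k**3 + 2*k**2 + 8*k + 3) gives s_k = (k**2 - k + 3)*factorial(k + 2)/2**k.
Δs = (k**3 + 2*k**2 + 8*k + 3)*factorial(k + 2)/(2*2**k), as required.
Σ_(k=3)^(7) t_k = s_(8) − s_(3) = 836325 − (135) = 836190.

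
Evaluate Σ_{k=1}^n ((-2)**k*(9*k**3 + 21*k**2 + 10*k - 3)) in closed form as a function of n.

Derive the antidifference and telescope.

S(n) = 6*(-2)**n*n**3 + 20*(-2)**n*n**2 + 14*(-2)**n*n - 2*(-2)**n + 2

Ratio r(k) = 2*(-9*k**3 - 48*k**2 - 79*k - 37)/(9*k**3 + 21*k**2 + 10*k - 3).
Factor: A=-2; B=1; C=k**3 + 7*k**2/3 + 10*k/9 - 1/3.
Key eq: (-2)·f(k+1) = (1)·f(k) + (k**3 + 7*k**2/3 + 10*k/9 - 1/3).
From deg A=0, deg B=0, deg C=3: d=3.
Coefficient equations give f(k) = -(3*k**3 + k**2 - 4*k - 1)/9.
R(k) = B(k−1)·f(k)/C(k) = -(3*k**3 + k**2 - 4*k - 1)/(9*k**3 + 21*k**2 + 10*k - 3); s_k = R·t_k = (-2)**k*(-3*k**3 - k**2 + 4*k + 1).
s_(k+1) − s_k = (-2)**k*(9*k**3 + 21*k**2 + 10*k - 3) = t_k.
Σ_(k=1)^n t_k = s_(n+1) − s_(1) = ((-2)**(n + 1)*(-3*n**3 - 10*n**2 - 7*n + 1)) − (-2), i.e. 6*(-2)**n*n**3 + 20*(-2)**n*n**2 + 14*(-2)**n*n - 2*(-2)**n + 2.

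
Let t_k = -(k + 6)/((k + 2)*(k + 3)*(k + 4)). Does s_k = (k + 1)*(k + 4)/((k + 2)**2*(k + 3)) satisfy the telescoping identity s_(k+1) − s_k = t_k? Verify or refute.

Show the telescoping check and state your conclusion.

s_(k+1) = (k + 2)*(k + 5)/((k + 3)**2*(k + 4))
s_(k+1) − s_k = (-(k + 1)*(k + 3)*(k + 4)**2 + (k + 2)**3*(k + 5))/((k + 2)**2*(k + 3)**2*(k + 4))
(s_(k+1) − s_k) − t_k = 2*(k**2 + 8*k + 14)/(k**5 + 14*k**4 + 77*k**3 + 208*k**2 + 276*k + 144)

Invalid: residual 2*(k**2 + 8*k + 14)/(k**5 + 14*k**4 + 77*k**3 + 208*k**2 + 276*k + 144) ≠ 0.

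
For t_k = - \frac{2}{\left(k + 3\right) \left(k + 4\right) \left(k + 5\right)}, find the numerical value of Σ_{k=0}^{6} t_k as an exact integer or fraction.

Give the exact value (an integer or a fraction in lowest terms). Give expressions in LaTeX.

Step 1: r(k) = (k + 3)/(k + 6).
A = k + 3, B = k + 6, C = 1.
Set up (k + 3)·f(k+1) − (k + 5)·f(k) − (1) = 0.
From deg A=1, deg B=1, deg C=0: d=2.
Solve for f: f(k) = k*(k + 7)/24 (degree 2 ≤ 2).
So s_k = (B(k−1)f/C)·t_k = (k*(k + 5)*(k + 7)/24)·t_k = k*(-k - 7)/(12*(k + 3)*(k + 4)).
Verify: -2/(k**3 + 12*k**2 + 47*k + 60) matches t_k.
Sum = s_(7) − s_(0); s_(7) = -49/660, s_(0) = 0 ⇒ -49/660.

Σ = -49/660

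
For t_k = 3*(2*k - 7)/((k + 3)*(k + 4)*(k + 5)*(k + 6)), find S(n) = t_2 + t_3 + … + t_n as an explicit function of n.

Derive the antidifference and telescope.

S(n) = (n**3 + 15*n**2 - 241*n + 225)/(105*(n**3 + 15*n**2 + 74*n + 120))

Compute t_(k+1)/t_k: get (k + 3)*(2*k - 5)/((k + 7)*(2*k - 7)).
Normal form (A,B,C) = (k + 3, k + 7, k - 7/2).
Need (k + 3)·f(k+1) − (k + 6)·f(k) = k - 7/2.
deg f ≤ 3 (via 1,1,1).
Match coefficients ⇒ f(k) = -k*(k**2 + 12*k + 92)/90.
So s_k = (B(k−1)f/C)·t_k = (-k*(k + 6)*(k**2 + 12*k + 92)/(45*(2*k - 7)))·t_k = k*(-k**2 - 12*k - 92)/(15*(k + 3)*(k + 4)*(k + 5)).
Δs = 3*(2*k - 7)/(k**4 + 18*k**3 + 119*k**2 + 342*k + 360), as required.
Evaluate: s_(n+1) = (-n**3 - 15*n**2 - 119*n - 105)/(15*(n**3 + 15*n**2 + 74*n + 120)); subtract s_(2) = -8/105 ⇒ S(n) = (n**3 + 15*n**2 - 241*n + 225)/(105*(n**3 + 15*n**2 + 74*n + 120)).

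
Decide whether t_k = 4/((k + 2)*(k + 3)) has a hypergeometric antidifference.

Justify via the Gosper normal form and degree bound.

Yes. s_k = 2*k/(k + 2).

Compute t_(k+1)/t_k: get (k + 2)/(k + 4).
Take A(k)=k + 2, B(k)=k + 4, C(k)=1.
Set up (k + 2)·f(k+1) − (k + 3)·f(k) − (1) = 0.
d = 1 from the (1,1,0) case.
A polynomial solution: f(k) = k/2.
R(k) = B(k−1)·f(k)/C(k) = k*(k + 3)/2; s_k = R·t_k = 2*k/(k + 2).
Check: Δs_k = 4/(k**2 + 5*k + 6). ✓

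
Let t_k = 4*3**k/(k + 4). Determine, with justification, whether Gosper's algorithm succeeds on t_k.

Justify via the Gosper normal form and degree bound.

Compute t_(k+1)/t_k: get 3*(k + 4)/(k + 5).
Normal form (A,B,C) = (3*k + 12, k + 5, 1).
Key eq: (3*k + 12)·f(k+1) = (k + 4)·f(k) + (1).
Bound: deg f ≤ -1.
d = -1 < 0 ⇒ no nonzero polynomial f; not summable.

No — t_k has no hypergeometric antidifference.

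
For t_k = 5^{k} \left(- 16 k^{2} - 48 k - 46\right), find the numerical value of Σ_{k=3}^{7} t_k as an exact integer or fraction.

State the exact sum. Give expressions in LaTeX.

Σ = -107806750

Ratio r(k) = 5*(8*k**2 + 40*k + 55)/(8*k**2 + 24*k + 23).
A = 5, B = 1, C = k**2 + 3*k + 23/8.
f must satisfy (5)·f(k+1) − (1)·f(k) = k**2 + 3*k + 23/8.
d = 2 from the (0,0,2) case.
A polynomial solution: f(k) = (2*k**2 + k + 2)/8.
Then R = B(k−1)f/C = (2*k**2 + k + 2)/(8*k**2 + 24*k + 23), so s_k = R(k)·t_k = -2*5**k*(2*k**2 + k + 2).
s_(k+1) − s_k = 5**k*(-16*k**2 - 48*k - 46) = t_k.
Evaluate s at k=8 and k=3: -107812500 and -5750; difference -107806750.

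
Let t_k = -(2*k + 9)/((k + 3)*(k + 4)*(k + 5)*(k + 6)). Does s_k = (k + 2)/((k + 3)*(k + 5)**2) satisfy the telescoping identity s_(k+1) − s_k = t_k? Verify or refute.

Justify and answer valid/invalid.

Invalid: residual 3*(3*k**2 + 29*k + 69)/(k**6 + 29*k**5 + 347*k**4 + 2191*k**3 + 7692*k**2 + 14220*k + 10800) ≠ 0.

s_(k+1) = (k + 3)/((k + 4)*(k + 6)**2)
s_(k+1) − s_k = (-(k + 2)*(k + 4)*(k + 6)**2 + (k + 3)**2*(k + 5)**2)/((k + 3)*(k + 4)*(k + 5)**2*(k + 6)**2)
(s_(k+1) − s_k) − t_k = 3*(3*k**2 + 29*k + 69)/(k**6 + 29*k**5 + 347*k**4 + 2191*k**3 + 7692*k**2 + 14220*k + 10800)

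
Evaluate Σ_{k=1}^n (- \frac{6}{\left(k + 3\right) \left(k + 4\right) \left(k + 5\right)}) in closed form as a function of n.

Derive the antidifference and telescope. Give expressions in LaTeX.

S(n) = \frac{3 n \left(- n - 9\right)}{20 \left(n^{2} + 9 n + 20\right)}

t_(k+1)/t_k = (k + 3)/(k + 6).
Gosper form: A/B · C(k+1)/C(k) with A=k + 3, B=k + 6, C=1.
Need (k + 3)·f(k+1) − (k + 5)·f(k) = 1.
Degrees (1,1,0) ⇒ d ≤ 2.
A polynomial solution: f(k) = k*(k + 7)/24.
So s_k = (B(k−1)f/C)·t_k = (k*(k + 5)*(k + 7)/24)·t_k = k*(-k - 7)/(4*(k + 3)*(k + 4)).
Δs = -6/(k**3 + 12*k**2 + 47*k + 60), as required.
s_(n+1) = (-n**2 - 9*n - 8)/(4*(n**2 + 9*n + 20)) and s_(1) = -1/10, so S(n) = 3*n*(-n - 9)/(20*(n**2 + 9*n + 20)).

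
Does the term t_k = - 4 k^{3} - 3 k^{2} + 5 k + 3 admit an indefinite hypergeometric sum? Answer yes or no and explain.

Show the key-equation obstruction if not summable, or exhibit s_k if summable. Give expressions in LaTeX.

t_(k+1)/t_k = (4*k**3 + 15*k**2 + 13*k - 1)/(4*k**3 + 3*k**2 - 5*k - 3).
Normal form (A,B,C) = (1, 1, k**3 + 3*k**2/4 - 5*k/4 - 3/4).
Key eq: (1)·f(k+1) = (1)·f(k) + (k**3 + 3*k**2/4 - 5*k/4 - 3/4).
Degrees (0,0,3) ⇒ d ≤ 4.
Match coefficients ⇒ f(k) = k**2*(k**2 - k - 3)/4.
R(k) = B(k−1)·f(k)/C(k) = k**2*(k**2 - k - 3)/(4*k**3 + 3*k**2 - 5*k - 3); s_k = R·t_k = k**2*(-k**2 + k + 3).
Check: Δs_k = -4*k**3 - 3*k**2 + 5*k + 3. ✓

Yes. s_k = k^{2} \left(- k^{2} + k + 3\right).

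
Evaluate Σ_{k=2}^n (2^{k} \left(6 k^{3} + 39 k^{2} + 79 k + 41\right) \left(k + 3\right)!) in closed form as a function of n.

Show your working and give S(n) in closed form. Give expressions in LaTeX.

Step 1: r(k) = 2*(6*k**4 + 81*k**3 + 403*k**2 + 865*k + 660)/(6*k**3 + 39*k**2 + 79*k + 41).
Factor: A=2*k + 8; B=1; C=k**3 + 13*k**2/2 + 79*k/6 + 41/6.
f must satisfy (2*k + 8)·f(k+1) − (1)·f(k) = k**3 + 13*k**2/2 + 79*k/6 + 41/6.
d = 2 from the (1,0,3) case.
A polynomial solution: f(k) = (3*k**2 + 3*k - 1)/6.
R(k) = B(k−1)·f(k)/C(k) = (3*k**2 + 3*k - 1)/(6*k**3 + 39*k**2 + 79*k + 41); s_k = R·t_k = 2**k*(3*k**2 + 3*k - 1)*factorial(k + 3).
Δs = 2**k*(6*k**3 + 39*k**2 + 79*k + 41)*factorial(k + 3), as required.
Σ_(k=2)^n t_k = s_(n+1) − s_(2) = (2**(n + 1)*(3*n**2 + 9*n + 5)*factorial(n + 4)) − (8160), i.e. 6*2**n*n**2*factorial(n + 4) + 18*2**n*n*factorial(n + 4) + 10*2**n*factorial(n + 4) - 8160.

S(n) = 6 \cdot 2^{n} n^{2} \left(n + 4\right)! + 18 \cdot 2^{n} n \left(n + 4\right)! + 10 \cdot 2^{n} \left(n + 4\right)! - 8160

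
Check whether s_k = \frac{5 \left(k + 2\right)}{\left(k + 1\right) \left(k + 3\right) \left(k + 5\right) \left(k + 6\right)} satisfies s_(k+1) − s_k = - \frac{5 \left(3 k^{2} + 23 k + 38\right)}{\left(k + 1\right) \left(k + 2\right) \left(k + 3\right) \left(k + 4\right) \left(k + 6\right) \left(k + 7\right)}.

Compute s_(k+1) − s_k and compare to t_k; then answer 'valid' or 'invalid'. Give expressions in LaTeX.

s_(k+1) = 5*(k + 3)/((k + 2)*(k + 4)*(k + 6)*(k + 7))
s_(k+1) − s_k = 5*(-3*k**3 - 26*k**2 - 72*k - 67)/(k**7 + 28*k**6 + 322*k**5 + 1960*k**4 + 6769*k**3 + 13132*k**2 + 13068*k + 5040)
(s_(k+1) − s_k) − t_k = 15*(4*k**2 + 27*k + 41)/(k**7 + 28*k**6 + 322*k**5 + 1960*k**4 + 6769*k**3 + 13132*k**2 + 13068*k + 5040)

Invalid: residual \frac{15 \left(4 k^{2} + 27 k + 41\right)}{k^{7} + 28 k^{6} + 322 k^{5} + 1960 k^{4} + 6769 k^{3} + 13132 k^{2} + 13068 k + 5040} ≠ 0.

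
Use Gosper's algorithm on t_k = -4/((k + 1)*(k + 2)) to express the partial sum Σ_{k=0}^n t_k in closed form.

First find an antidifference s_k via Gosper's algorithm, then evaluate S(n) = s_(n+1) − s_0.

The ratio is (k + 1)/(k + 3).
Factor: A=k + 1; B=k + 3; C=1.
f must satisfy (k + 1)·f(k+1) − (k + 2)·f(k) = 1.
From deg A=1, deg B=1, deg C=0: d=1.
Solve for f: f(k) = k (degree 1 ≤ 1).
Certificate R = B(k−1)f/C = k*(k + 2) gives s_k = -4*k/(k + 1).
s_(k+1) − s_k = -4/(k**2 + 3*k + 2) = t_k.
Σ_(k=0)^n t_k = s_(n+1) − s_(0) = (4*(-n - 1)/(n + 2)) − (0), i.e. 4*(-n - 1)/(n + 2).

S(n) = 4*(-n - 1)/(n + 2)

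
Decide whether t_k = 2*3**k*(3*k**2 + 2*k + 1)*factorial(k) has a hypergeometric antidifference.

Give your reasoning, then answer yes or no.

Yes. s_k = 2*3**k*(k - 1)*factorial(k).

Step 1: r(k) = 3*(3*k**3 + 11*k**2 + 14*k + 6)/(3*k**2 + 2*k + 1).
So A=3*k + 3 and B=1, with C=k**2 + 2*k/3 + 1/3.
f must satisfy (3*k + 3)·f(k+1) − (1)·f(k) = k**2 + 2*k/3 + 1/3.
Degrees (1,0,2) ⇒ d ≤ 1.
Match coefficients ⇒ f(k) = (k - 1)/3.
Get s_k = R·t_k = 2*3**k*(k - 1)*factorial(k) with R(k) = B(k−1)f(k)/C(k) = (k - 1)/(3*k**2 + 2*k + 1).
Δs = 2*3**k*(3*k**2 + 2*k + 1)*factorial(k), as required.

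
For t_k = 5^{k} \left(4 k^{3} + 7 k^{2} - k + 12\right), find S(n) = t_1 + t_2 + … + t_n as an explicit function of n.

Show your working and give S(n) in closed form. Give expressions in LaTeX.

The ratio is 5*(4*k**3 + 19*k**2 + 25*k + 22)/(4*k**3 + 7*k**2 - k + 12).
Take A(k)=5, B(k)=1, C(k)=k**3 + 7*k**2/4 - k/4 + 3.
Key eq: (5)·f(k+1) = (1)·f(k) + (k**3 + 7*k**2/4 - k/4 + 3).
Degrees (0,0,3) ⇒ d ≤ 3.
Coefficient equations give f(k) = (k**3 - 2*k**2 + k + 3)/4.
So s_k = (B(k−1)f/C)·t_k = ((k**3 - 2*k**2 + k + 3)/(4*k**3 + 7*k**2 - k + 12))·t_k = 5**k*(k**3 - 2*k**2 + k + 3).
Δs = 5**k*(4*k**3 + 7*k**2 - k + 12), as required.
Evaluate: s_(n+1) = 5**(n + 1)*(n**3 + n**2 + 3); subtract s_(1) = 15 ⇒ S(n) = 5*5**n*n**3 + 5*5**n*n**2 + 15*5**n - 15.

S(n) = 5 \cdot 5^{n} n^{3} + 5 \cdot 5^{n} n^{2} + 15 \cdot 5^{n} - 15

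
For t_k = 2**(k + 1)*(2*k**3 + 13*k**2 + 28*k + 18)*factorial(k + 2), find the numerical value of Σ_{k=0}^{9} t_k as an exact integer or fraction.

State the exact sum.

Σ = 117719433216000

r(k) = 2*(2*k**4 + 25*k**3 + 117*k**2 + 241*k + 183)/(2*k**3 + 13*k**2 + 28*k + 18) after simplifying.
A = 2*k + 6, B = 1, C = k**3 + 13*k**2/2 + 14*k + 9.
f must satisfy (2*k + 6)·f(k+1) − (1)·f(k) = k**3 + 13*k**2/2 + 14*k + 9.
From deg A=1, deg B=0, deg C=3: d=2.
Solve for f: f(k) = k*(k + 2)/2 (degree 2 ≤ 2).
So s_k = (B(k−1)f/C)·t_k = (k*(k + 2)/(2*k**3 + 13*k**2 + 28*k + 18))·t_k = 2**(k + 1)*k*(k + 2)*factorial(k + 2).
Δs = 2**(k + 1)*(2*k**3 + 13*k**2 + 28*k + 18)*factorial(k + 2), as required.
Evaluate s at k=10 and k=0: 117719433216000 and 0; difference 117719433216000.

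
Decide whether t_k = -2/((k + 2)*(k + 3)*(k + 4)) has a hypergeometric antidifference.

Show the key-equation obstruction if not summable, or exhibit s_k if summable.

Yes. s_k = k*(-k - 5)/(6*(k + 2)*(k + 3)).

t_(k+1)/t_k = (k + 2)/(k + 5).
A = k + 2, B = k + 5, C = 1.
Need (k + 2)·f(k+1) − (k + 4)·f(k) = 1.
d = 2 from the (1,1,0) case.
Solving with deg f ≤ 2: f(k) = k*(k + 5)/12.
Then R = B(k−1)f/C = k*(k + 4)*(k + 5)/12, so s_k = R(k)·t_k = k*(-k - 5)/(6*(k + 2)*(k + 3)).
Check: Δs_k = -2/(k**3 + 9*k**2 + 26*k + 24). ✓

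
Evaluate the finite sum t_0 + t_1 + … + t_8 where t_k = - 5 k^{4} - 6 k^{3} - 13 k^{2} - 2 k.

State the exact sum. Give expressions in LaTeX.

Σ = -54360

Compute t_(k+1)/t_k: get (5*k**4 + 26*k**3 + 61*k**2 + 66*k + 26)/(k*(5*k**3 + 6*k**2 + 13*k + 2)).
So A=1 and B=1, with C=k**4 + 6*k**3/5 + 13*k**2/5 + 2*k/5.
Need (1)·f(k+1) − (1)·f(k) = k**4 + 6*k**3/5 + 13*k**2/5 + 2*k/5.
Degrees (0,0,4) ⇒ d ≤ 5.
Match coefficients ⇒ f(k) = k*(k - 1)*(k**3 + 3*k - 1)/5.
R(k) = B(k−1)·f(k)/C(k) = (k - 1)*(k**3 + 3*k - 1)/(5*k**3 + 6*k**2 + 13*k + 2); s_k = R·t_k = k*(-k**4 + k**3 - 3*k**2 + 4*k - 1).
s_(k+1) − s_k = k*(-5*k**3 - 6*k**2 - 13*k - 2) = t_k.
Evaluate s at k=9 and k=0: -54360 and 0; difference -54360.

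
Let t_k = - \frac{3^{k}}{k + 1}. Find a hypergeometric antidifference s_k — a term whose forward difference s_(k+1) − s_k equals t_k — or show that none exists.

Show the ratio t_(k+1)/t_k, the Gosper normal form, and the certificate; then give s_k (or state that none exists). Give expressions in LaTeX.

none (Gosper's algorithm certifies no s_k)

r(k) = 3*(k + 1)/(k + 2) after simplifying.
So A=3*k + 3 and B=k + 2, with C=1.
Need (3*k + 3)·f(k+1) − (k + 1)·f(k) = 1.
deg f ≤ -1 (via 1,1,0).
Bound -1 < 0, so the key equation has no polynomial solution.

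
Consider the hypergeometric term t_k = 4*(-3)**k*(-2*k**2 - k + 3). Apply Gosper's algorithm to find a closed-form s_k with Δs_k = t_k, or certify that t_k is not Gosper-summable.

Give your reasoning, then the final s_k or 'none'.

r(k) = 3*k*(-2*k - 5)/(2*k**2 + k - 3) after simplifying.
A = -3, B = 1, C = k**2 + k/2 - 3/2.
f must satisfy (-3)·f(k+1) − (1)·f(k) = k**2 + k/2 - 3/2.
From deg A=0, deg B=0, deg C=2: d=2.
Match coefficients ⇒ f(k) = -(2*k**2 - 2*k - 3)/8.
Then R = B(k−1)f/C = -(2*k**2 - 2*k - 3)/(4*(k - 1)*(2*k + 3)), so s_k = R(k)·t_k = (-3)**k*(2*k**2 - 2*k - 3).
Check: Δs_k = 4*(-3)**k*(-2*k**2 - k + 3). ✓

s_k = (-3)**k*(2*k**2 - 2*k - 3)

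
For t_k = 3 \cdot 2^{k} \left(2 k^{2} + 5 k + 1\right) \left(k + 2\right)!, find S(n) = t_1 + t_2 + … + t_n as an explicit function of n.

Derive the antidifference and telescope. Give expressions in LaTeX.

S(n) = 6 \cdot 2^{n} n \left(n + 3\right)!

The ratio is 2*(2*k**3 + 15*k**2 + 35*k + 24)/(2*k**2 + 5*k + 1).
Normal form (A,B,C) = (2*k + 6, 1, k**2 + 5*k/2 + 1/2).
Solve (2*k + 6)·f(k+1) − (1)·f(k) = k**2 + 5*k/2 + 1/2.
d = 1 from the (1,0,2) case.
A polynomial solution: f(k) = (k - 1)/2.
Get s_k = R·t_k = 3*2**k*(k - 1)*factorial(k + 2) with R(k) = B(k−1)f(k)/C(k) = (k - 1)/(2*k**2 + 5*k + 1).
Δs = 3*2**k*(2*k**2 + 5*k + 1)*factorial(k + 2), as required.
Telescope: S(n) = s_(n+1) − s_(1) = 6*2**n*n*factorial(n + 3) − (0) = 6*2**n*n*factorial(n + 3).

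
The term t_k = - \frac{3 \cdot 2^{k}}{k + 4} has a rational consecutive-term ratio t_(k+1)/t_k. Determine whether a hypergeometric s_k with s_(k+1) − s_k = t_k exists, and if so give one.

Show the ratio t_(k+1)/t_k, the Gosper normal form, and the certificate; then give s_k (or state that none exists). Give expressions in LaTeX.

Compute t_(k+1)/t_k: get 2*(k + 4)/(k + 5).
Normal form (A,B,C) = (2*k + 8, k + 5, 1).
f must satisfy (2*k + 8)·f(k+1) − (k + 4)·f(k) = 1.
deg f ≤ -1 (via 1,1,0).
Bound -1 < 0, so the key equation has no polynomial solution.

none (Gosper's algorithm certifies no s_k)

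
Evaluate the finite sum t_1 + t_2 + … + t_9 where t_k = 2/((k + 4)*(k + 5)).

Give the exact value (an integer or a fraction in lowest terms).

r(k) = (k + 4)/(k + 6) after simplifying.
Normal form (A,B,C) = (k + 4, k + 6, 1).
Set up (k + 4)·f(k+1) − (k + 5)·f(k) − (1) = 0.
Degrees (1,1,0) ⇒ d ≤ 1.
Solving with deg f ≤ 1: f(k) = k/4.
Then R = B(k−1)f/C = k*(k + 5)/4, so s_k = R(k)·t_k = k/(2*(k + 4)).
Verify: 2/(k**2 + 9*k + 20) matches t_k.
Evaluate s at k=10 and k=1: 5/14 and 1/10; difference 9/35.

Σ = 9/35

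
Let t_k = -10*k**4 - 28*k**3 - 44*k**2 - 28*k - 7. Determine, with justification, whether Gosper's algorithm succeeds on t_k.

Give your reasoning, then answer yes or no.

Yes. s_k = k**2*(-2*k**3 - 2*k**2 - 4*k + 1).

t_(k+1)/t_k = (10*k**4 + 68*k**3 + 188*k**2 + 240*k + 117)/(10*k**4 + 28*k**3 + 44*k**2 + 28*k + 7).
So A=1 and B=1, with C=k**4 + 14*k**3/5 + 22*k**2/5 + 14*k/5 + 7/10.
Key eq: (1)·f(k+1) = (1)·f(k) + (k**4 + 14*k**3/5 + 22*k**2/5 + 14*k/5 + 7/10).
d = 5 from the (0,0,4) case.
A polynomial solution: f(k) = k**2*(2*k**3 + 2*k**2 + 4*k - 1)/10.
Then R = B(k−1)f/C = k**2*(2*k**3 + 2*k**2 + 4*k - 1)/(10*k**4 + 28*k**3 + 44*k**2 + 28*k + 7), so s_k = R(k)·t_k = k**2*(-2*k**3 - 2*k**2 - 4*k + 1).
s_(k+1) − s_k = -10*k**4 - 28*k**3 - 44*k**2 - 28*k - 7 = t_k.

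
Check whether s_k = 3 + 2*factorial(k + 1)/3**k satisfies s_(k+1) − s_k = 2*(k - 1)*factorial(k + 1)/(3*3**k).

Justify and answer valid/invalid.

Valid — Δs_k = t_k.

s_(k+1) = 2*3**(-k - 1)*factorial(k + 2) + 3
s_(k+1) − s_k = 2*(k - 1)*factorial(k + 1)/(3*3**k)
(s_(k+1) − s_k) − t_k = 0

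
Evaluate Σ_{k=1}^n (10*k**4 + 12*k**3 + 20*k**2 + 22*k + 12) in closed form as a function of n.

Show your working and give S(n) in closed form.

S(n) = 2*n*(n**4 + 4*n**3 + 8*n**2 + 12*n + 13)

Ratio r(k) = (5*k**4 + 26*k**3 + 58*k**2 + 69*k + 38)/(5*k**4 + 6*k**3 + 10*k**2 + 11*k + 6).
So A=1 and B=1, with C=k**4 + 6*k**3/5 + 2*k**2 + 11*k/5 + 6/5.
Need (1)·f(k+1) − (1)·f(k) = k**4 + 6*k**3/5 + 2*k**2 + 11*k/5 + 6/5.
Degrees (0,0,4) ⇒ d ≤ 5.
Coefficient equations give f(k) = k*(k**4 - k**3 + 2*k**2 + 2*k + 2)/5.
R(k) = B(k−1)·f(k)/C(k) = k*(k**4 - k**3 + 2*k**2 + 2*k + 2)/(5*k**4 + 6*k**3 + 10*k**2 + 11*k + 6); s_k = R·t_k = 2*k*(k**4 - k**3 + 2*k**2 + 2*k + 2).
Δs = 10*k**4 + 12*k**3 + 20*k**2 + 22*k + 12, as required.
Telescope: S(n) = s_(n+1) − s_(1) = 2*n**5 + 8*n**4 + 16*n**3 + 24*n**2 + 26*n + 12 − (12) = 2*n*(n**4 + 4*n**3 + 8*n**2 + 12*n + 13).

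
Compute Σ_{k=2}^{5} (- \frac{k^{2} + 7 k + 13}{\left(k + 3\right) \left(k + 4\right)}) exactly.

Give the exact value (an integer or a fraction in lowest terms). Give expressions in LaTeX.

r(k) = (k + 3)*(7*k + (k + 1)**2 + 20)/((k + 5)*(k**2 + 7*k + 13)) after simplifying.
Take A(k)=k + 3, B(k)=k + 5, C(k)=k**2 + 7*k + 13.
Set up (k + 3)·f(k+1) − (k + 4)·f(k) − (k**2 + 7*k + 13) = 0.
Degrees (1,1,2) ⇒ d ≤ 2.
A polynomial solution: f(k) = k*(3*k + 10)/3.
Certificate R = B(k−1)f/C = k*(k + 4)*(3*k + 10)/(3*(k**2 + 7*k + 13)) gives s_k = k*(-3*k - 10)/(3*(k + 3)).
s_(k+1) − s_k = (-k**2 - 7*k - 13)/(k**2 + 7*k + 12) = t_k.
Telescoping: Σ = s_(6) − s_(2) = -56/9 − (-32/15) = -184/45.

Σ = -184/45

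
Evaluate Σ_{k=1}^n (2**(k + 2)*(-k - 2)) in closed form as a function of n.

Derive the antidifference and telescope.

S(n) = -8*2**n*n - 8*2**n + 8

t_(k+1)/t_k = 2*(k + 3)/(k + 2).
So A=2 and B=1, with C=k + 2.
Key eq: (2)·f(k+1) = (1)·f(k) + (k + 2).
d = 1 from the (0,0,1) case.
Solve for f: f(k) = k (degree 1 ≤ 1).
R(k) = B(k−1)·f(k)/C(k) = k/(k + 2); s_k = R·t_k = -2**(k + 2)*k.
Check: Δs_k = 2**(k + 2)*(-k - 2). ✓
s_(n+1) = 2**(n + 3)*(-n - 1) and s_(1) = -8, so S(n) = -8*2**n*n - 8*2**n + 8.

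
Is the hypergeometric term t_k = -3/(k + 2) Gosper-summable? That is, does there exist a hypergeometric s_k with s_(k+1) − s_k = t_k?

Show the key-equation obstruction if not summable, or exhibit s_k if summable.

The ratio is (k + 2)/(k + 3).
Gosper form: A/B · C(k+1)/C(k) with A=k + 2, B=k + 3, C=1.
f must satisfy (k + 2)·f(k+1) − (k + 2)·f(k) = 1.
From deg A=1, deg B=1, deg C=0: d=0.
Put f(k) = c0: A·f(k+1) − B(k−1)·f(k) − C = -1; need -1 = 0 — inconsistent ⇒ no f, not summable.

No. Not Gosper-summable.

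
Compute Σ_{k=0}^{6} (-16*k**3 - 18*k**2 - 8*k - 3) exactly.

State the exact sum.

Σ = -8883

Compute t_(k+1)/t_k: get (16*k**3 + 66*k**2 + 92*k + 45)/(16*k**3 + 18*k**2 + 8*k + 3).
So A=1 and B=1, with C=k**3 + 9*k**2/8 + k/2 + 3/16.
Need (1)·f(k+1) − (1)·f(k) = k**3 + 9*k**2/8 + k/2 + 3/16.
Bound: deg f ≤ 4.
Solve for f: f(k) = k*(4*k**3 - 2*k**2 - k + 2)/16 (degree 4 ≤ 4).
Certificate R = B(k−1)f/C = k*(4*k**3 - 2*k**2 - k + 2)/(16*k**3 + 18*k**2 + 8*k + 3) gives s_k = k*(-4*k**3 + 2*k**2 + k - 2).
Check: Δs_k = -16*k**3 - 18*k**2 - 8*k - 3. ✓
Σ_(k=0)^(6) t_k = s_(7) − s_(0) = -8883 − (0) = -8883.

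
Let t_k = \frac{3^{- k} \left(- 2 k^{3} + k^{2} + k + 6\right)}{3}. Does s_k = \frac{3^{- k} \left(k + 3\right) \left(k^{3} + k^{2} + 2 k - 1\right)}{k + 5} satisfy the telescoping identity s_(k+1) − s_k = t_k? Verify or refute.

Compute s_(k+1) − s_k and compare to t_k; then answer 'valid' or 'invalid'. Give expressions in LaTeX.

s_(k+1) = (k + 4)*(2*k + (k + 1)**3 + (k + 1)**2 + 1)/(3*3**k*(k + 6))
s_(k+1) − s_k = (-2*k**5 - 17*k**4 - 24*k**3 + 41*k**2 + 86*k + 114)/(3*3**k*(k**2 + 11*k + 30))
(s_(k+1) − s_k) − t_k = 2*(2*k**4 + 12*k**3 - 3*k**2 - 5*k - 33)/(3*3**k*(k**2 + 11*k + 30))

Invalid: residual \frac{2 \cdot 3^{- k} \left(2 k^{4} + 12 k^{3} - 3 k^{2} - 5 k - 33\right)}{3 \left(k^{2} + 11 k + 30\right)} ≠ 0.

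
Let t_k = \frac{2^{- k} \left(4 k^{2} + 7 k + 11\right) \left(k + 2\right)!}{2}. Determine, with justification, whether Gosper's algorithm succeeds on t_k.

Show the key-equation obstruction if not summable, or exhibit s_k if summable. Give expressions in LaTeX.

r(k) = (k + 3)*(7*k + 4*(k + 1)**2 + 18)/(2*(4*k**2 + 7*k + 11)) after simplifying.
So A=k/2 + 3/2 and B=1, with C=k**2 + 7*k/4 + 11/4.
Key eq: (k/2 + 3/2)·f(k+1) = (1)·f(k) + (k**2 + 7*k/4 + 11/4).
d = 1 from the (1,0,2) case.
Match coefficients ⇒ f(k) = (4*k - 1)/2.
Then R = B(k−1)f/C = 2*(4*k - 1)/(4*k**2 + 7*k + 11), so s_k = R(k)·t_k = (4*k - 1)*factorial(k + 2)/2**k.
s_(k+1) − s_k = (4*k**2 + 7*k + 11)*factorial(k + 2)/(2*2**k) = t_k.

Yes. s_k = 2^{- k} \left(4 k - 1\right) \left(k + 2\right)!.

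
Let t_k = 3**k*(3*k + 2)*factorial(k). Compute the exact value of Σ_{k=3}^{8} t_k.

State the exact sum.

Σ = 7142566878

Ratio r(k) = 3*(k + 1)*(3*k + 5)/(3*k + 2).
A = 3*k + 3, B = 1, C = k + 2/3.
f must satisfy (3*k + 3)·f(k+1) − (1)·f(k) = k + 2/3.
Bound: deg f ≤ 0.
Solving with deg f ≤ 0: f(k) = 1/3.
Then R = B(k−1)f/C = 1/(3*k + 2), so s_k = R(k)·t_k = 3**k*factorial(k).
Check: Δs_k = 3**k*(3*k + 2)*factorial(k). ✓
Evaluate s at k=9 and k=3: 7142567040 and 162; difference 7142566878.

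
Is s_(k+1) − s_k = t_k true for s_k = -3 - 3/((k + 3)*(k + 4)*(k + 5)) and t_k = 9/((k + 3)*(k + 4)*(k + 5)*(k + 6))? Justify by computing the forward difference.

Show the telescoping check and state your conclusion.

s_(k+1) = -3 - 3/((k + 4)*(k + 5)*(k + 6))
s_(k+1) − s_k = 9/((k + 3)*(k + 4)*(k + 5)*(k + 6))
(s_(k+1) − s_k) − t_k = 0

valid (s_(k+1) − s_k reduces to t_k)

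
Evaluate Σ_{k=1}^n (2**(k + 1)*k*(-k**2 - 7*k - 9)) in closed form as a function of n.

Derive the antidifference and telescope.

Ratio r(k) = 2*(k + 1)*(7*k + (k + 1)**2 + 16)/(k*(k**2 + 7*k + 9)).
Factor: A=2; B=1; C=k**3 + 7*k**2 + 9*k.
Need (2)·f(k+1) − (1)·f(k) = k**3 + 7*k**2 + 9*k.
deg f ≤ 3 (via 0,0,3).
Solving with deg f ≤ 3: f(k) = k**3 + k**2 - k - 2.
So s_k = (B(k−1)f/C)·t_k = ((k**3 + k**2 - k - 2)/(k*(k**2 + 7*k + 9)))·t_k = 2**(k + 1)*(-k**3 - k**2 + k + 2).
Δs = 2**(k + 1)*k*(-k**2 - 7*k - 9), as required.
Σ_(k=1)^n t_k = s_(n+1) − s_(1) = (2**(n + 2)*(-n**3 - 4*n**2 - 4*n + 1)) − (4), i.e. -4*2**n*n**3 - 16*2**n*n**2 - 16*2**n*n + 4*2**n - 4.

S(n) = -4*2**n*n**3 - 16*2**n*n**2 - 16*2**n*n + 4*2**n - 4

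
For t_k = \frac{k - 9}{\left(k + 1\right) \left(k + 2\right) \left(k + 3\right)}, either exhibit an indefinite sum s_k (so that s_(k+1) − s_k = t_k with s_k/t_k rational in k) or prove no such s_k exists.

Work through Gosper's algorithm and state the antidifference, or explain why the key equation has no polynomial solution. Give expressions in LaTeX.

Ratio r(k) = (k - 8)*(k + 1)/((k - 9)*(k + 4)).
Factor: A=k + 1; B=k + 4; C=k - 9.
f must satisfy (k + 1)·f(k+1) − (k + 3)·f(k) = k - 9.
d = 2 from the (1,1,1) case.
Coefficient equations give f(k) = -k*(2*k + 7).
Certificate R = B(k−1)f/C = -k*(k + 3)*(2*k + 7)/(k - 9) gives s_k = k*(-2*k - 7)/((k + 1)*(k + 2)).
Δs = (k - 9)/(k**3 + 6*k**2 + 11*k + 6), as required.

s_k = \frac{k \left(- 2 k - 7\right)}{\left(k + 1\right) \left(k + 2\right)}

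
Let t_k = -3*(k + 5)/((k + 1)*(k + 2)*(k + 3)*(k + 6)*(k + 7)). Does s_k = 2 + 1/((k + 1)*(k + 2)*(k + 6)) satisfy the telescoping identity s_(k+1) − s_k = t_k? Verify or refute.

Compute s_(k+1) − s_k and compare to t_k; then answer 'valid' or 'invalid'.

s_(k+1) = 2 + 1/((k + 2)*(k + 3)*(k + 7))
s_(k+1) − s_k = ((k + 1)*(k + 6) - (k + 3)*(k + 7))/((k + 1)*(k + 2)*(k + 3)*(k + 6)*(k + 7))
(s_(k+1) − s_k) − t_k = 0

valid; difference matches t_k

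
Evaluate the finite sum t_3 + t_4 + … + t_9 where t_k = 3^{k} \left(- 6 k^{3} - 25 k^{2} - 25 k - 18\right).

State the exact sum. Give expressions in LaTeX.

The ratio is 3*(6*k**3 + 43*k**2 + 93*k + 74)/(6*k**3 + 25*k**2 + 25*k + 18).
Take A(k)=3, B(k)=1, C(k)=k**3 + 25*k**2/6 + 25*k/6 + 3.
Key eq: (3)·f(k+1) = (1)·f(k) + (k**3 + 25*k**2/6 + 25*k/6 + 3).
Degrees (0,0,3) ⇒ d ≤ 3.
Solving with deg f ≤ 3: f(k) = (3*k**3 - k**2 + 2*k + 3)/6.
So s_k = (B(k−1)f/C)·t_k = ((3*k**3 - k**2 + 2*k + 3)/(6*k**3 + 25*k**2 + 25*k + 18))·t_k = 3**k*(-3*k**3 + k**2 - 2*k - 3).
s_(k+1) − s_k = 3**k*(-6*k**3 - 25*k**2 - 25*k - 18) = t_k.
Σ_(k=3)^(9) t_k = s_(10) − s_(3) = -172600227 − (-2187) = -172598040.

Σ = -172598040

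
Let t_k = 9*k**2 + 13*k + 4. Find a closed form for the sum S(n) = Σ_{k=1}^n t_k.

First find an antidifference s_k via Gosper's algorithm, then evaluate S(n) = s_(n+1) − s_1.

r(k) = (9*k**2 + 31*k + 26)/(9*k**2 + 13*k + 4) after simplifying.
Normal form (A,B,C) = (1, 1, k**2 + 13*k/9 + 4/9).
Key eq: (1)·f(k+1) = (1)·f(k) + (k**2 + 13*k/9 + 4/9).
From deg A=0, deg B=0, deg C=2: d=3.
Solve for f: f(k) = k*(k + 1)*(3*k - 1)/9 (degree 3 ≤ 3).
So s_k = (B(k−1)f/C)·t_k = (k*(3*k - 1)/(9*k + 4))·t_k = k*(3*k**2 + 2*k - 1).
Δs = 9*k**2 + 13*k + 4, as required.
Σ_(k=1)^n t_k = s_(n+1) − s_(1) = (3*n**3 + 11*n**2 + 12*n + 4) − (4), i.e. n*(3*n**2 + 11*n + 12).

S(n) = n*(3*n**2 + 11*n + 12)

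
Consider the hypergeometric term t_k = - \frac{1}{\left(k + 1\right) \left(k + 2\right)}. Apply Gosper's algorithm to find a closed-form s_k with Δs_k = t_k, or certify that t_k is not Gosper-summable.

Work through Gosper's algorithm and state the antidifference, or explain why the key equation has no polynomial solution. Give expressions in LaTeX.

s_k = - \frac{k}{k + 1}

Step 1: r(k) = (k + 1)/(k + 3).
So A=k + 1 and B=k + 3, with C=1.
Key eq: (k + 1)·f(k+1) = (k + 2)·f(k) + (1).
From deg A=1, deg B=1, deg C=0: d=1.
Solve for f: f(k) = k (degree 1 ≤ 1).
Get s_k = R·t_k = -k/(k + 1) with R(k) = B(k−1)f(k)/C(k) = k*(k + 2).
Check: Δs_k = -1/(k**2 + 3*k + 2). ✓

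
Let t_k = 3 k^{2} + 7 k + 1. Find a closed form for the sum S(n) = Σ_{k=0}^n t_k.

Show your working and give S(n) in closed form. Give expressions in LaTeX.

S(n) = n^{3} + 5 n^{2} + 5 n + 1

t_(k+1)/t_k = (3*k**2 + 13*k + 11)/(3*k**2 + 7*k + 1).
Take A(k)=1, B(k)=1, C(k)=k**2 + 7*k/3 + 1/3.
f must satisfy (1)·f(k+1) − (1)·f(k) = k**2 + 7*k/3 + 1/3.
Degrees (0,0,2) ⇒ d ≤ 3.
A polynomial solution: f(k) = k*(k**2 + 2*k - 2)/3.
So s_k = (B(k−1)f/C)·t_k = (k*(k**2 + 2*k - 2)/(3*k**2 + 7*k + 1))·t_k = k*(k**2 + 2*k - 2).
Check: Δs_k = 3*k**2 + 7*k + 1. ✓
Σ_(k=0)^n t_k = s_(n+1) − s_(0) = (n**3 + 5*n**2 + 5*n + 1) − (0), i.e. n**3 + 5*n**2 + 5*n + 1.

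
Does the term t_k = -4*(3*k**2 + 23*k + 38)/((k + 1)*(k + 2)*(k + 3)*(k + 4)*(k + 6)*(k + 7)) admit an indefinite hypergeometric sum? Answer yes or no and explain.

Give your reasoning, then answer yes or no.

Yes. s_k = 2*k*(-k**2 - 10*k - 27)/(9*(k**3 + 10*k**2 + 27*k + 18)).

r(k) = (k + 1)*(k + 6)*(23*k + 3*(k + 1)**2 + 61)/((k + 5)*(k + 8)*(3*k**2 + 23*k + 38)) after simplifying.
Normal form (A,B,C) = (k + 1, k + 8, k**3 + 38*k**2/3 + 51*k + 190/3).
Set up (k + 1)·f(k+1) − (k + 7)·f(k) − (k**3 + 38*k**2/3 + 51*k + 190/3) = 0.
d = 6 from the (1,1,3) case.
Match coefficients ⇒ f(k) = k*(k + 2)*(k + 4)*(k + 5)*(k**2 + 10*k + 27)/54.
Certificate R = B(k−1)f/C = k*(k + 2)*(k + 4)*(k + 7)*(k**2 + 10*k + 27)/(18*(3*k**2 + 23*k + 38)) gives s_k = 2*k*(-k**2 - 10*k - 27)/(9*(k**3 + 10*k**2 + 27*k + 18)).
Verify: 4*(-3*k**2 - 23*k - 38)/(k**6 + 23*k**5 + 207*k**4 + 925*k**3 + 2144*k**2 + 2412*k + 1008) matches t_k.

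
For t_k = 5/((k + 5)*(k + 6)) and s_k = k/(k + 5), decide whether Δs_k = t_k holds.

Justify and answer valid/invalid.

s_(k+1) = (k + 1)/(k + 6)
s_(k+1) − s_k = 5/(k**2 + 11*k + 30)
(s_(k+1) − s_k) − t_k = 0

valid (s_(k+1) − s_k reduces to t_k)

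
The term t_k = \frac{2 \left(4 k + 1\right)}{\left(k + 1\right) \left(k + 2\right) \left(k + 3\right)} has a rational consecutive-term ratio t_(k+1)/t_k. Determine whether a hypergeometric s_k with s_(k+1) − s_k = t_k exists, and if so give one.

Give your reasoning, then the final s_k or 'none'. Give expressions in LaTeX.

Ratio r(k) = (k + 1)*(4*k + 5)/((k + 4)*(4*k + 1)).
Normal form (A,B,C) = (k + 1, k + 4, k + 1/4).
f must satisfy (k + 1)·f(k+1) − (k + 3)·f(k) = k + 1/4.
Degrees (1,1,1) ⇒ d ≤ 2.
Coefficient equations give f(k) = k*(5*k - 1)/16.
Certificate R = B(k−1)f/C = k*(k + 3)*(5*k - 1)/(4*(4*k + 1)) gives s_k = k*(5*k - 1)/(2*(k + 1)*(k + 2)).
s_(k+1) − s_k = 2*(4*k + 1)/(k**3 + 6*k**2 + 11*k + 6) = t_k.

s_k = \frac{k \left(5 k - 1\right)}{2 \left(k + 1\right) \left(k + 2\right)}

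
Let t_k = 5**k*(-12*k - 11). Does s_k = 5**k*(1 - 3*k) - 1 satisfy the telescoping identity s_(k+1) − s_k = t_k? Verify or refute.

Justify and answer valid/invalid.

s_(k+1) = -5*5**k*(3*k + 2) - 1
s_(k+1) − s_k = 5**k*(-12*k - 11)
(s_(k+1) − s_k) − t_k = 0

Valid — Δs_k = t_k.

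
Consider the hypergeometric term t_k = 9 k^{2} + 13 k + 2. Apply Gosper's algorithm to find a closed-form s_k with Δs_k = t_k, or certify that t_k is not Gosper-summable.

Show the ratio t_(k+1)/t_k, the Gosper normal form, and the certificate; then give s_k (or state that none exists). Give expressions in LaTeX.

Step 1: r(k) = (9*k**2 + 31*k + 24)/(9*k**2 + 13*k + 2).
So A=1 and B=1, with C=k**2 + 13*k/9 + 2/9.
Key eq: (1)·f(k+1) = (1)·f(k) + (k**2 + 13*k/9 + 2/9).
From deg A=0, deg B=0, deg C=2: d=3.
Match coefficients ⇒ f(k) = k*(3*k**2 + 2*k - 3)/9.
Then R = B(k−1)f/C = k*(3*k**2 + 2*k - 3)/(9*k**2 + 13*k + 2), so s_k = R(k)·t_k = k*(3*k**2 + 2*k - 3).
Check: Δs_k = 9*k**2 + 13*k + 2. ✓

s_k = k \left(3 k^{2} + 2 k - 3\right)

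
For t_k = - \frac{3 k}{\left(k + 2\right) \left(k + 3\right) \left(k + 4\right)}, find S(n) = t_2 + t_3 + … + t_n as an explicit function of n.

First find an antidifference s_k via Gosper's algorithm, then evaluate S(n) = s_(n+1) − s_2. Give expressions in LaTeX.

S(n) = \frac{3 \left(- 3 n^{2} - n + 4\right)}{20 \left(n^{2} + 7 n + 12\right)}

Step 1: r(k) = (k + 1)*(k + 2)/(k*(k + 5)).
Factor: A=k + 2; B=k + 5; C=k.
f must satisfy (k + 2)·f(k+1) − (k + 4)·f(k) = k.
deg f ≤ 2 (via 1,1,1).
Solving with deg f ≤ 2: f(k) = k*(k - 1)/6.
R(k) = B(k−1)·f(k)/C(k) = (k - 1)*(k + 4)/6; s_k = R·t_k = k*(1 - k)/(2*(k + 2)*(k + 3)).
Δs = -3*k/(k**3 + 9*k**2 + 26*k + 24), as required.
Σ_(k=2)^n t_k = s_(n+1) − s_(2) = (n*(-n - 1)/(2*(n**2 + 7*n + 12))) − (-1/20), i.e. 3*(-3*n**2 - n + 4)/(20*(n**2 + 7*n + 12)).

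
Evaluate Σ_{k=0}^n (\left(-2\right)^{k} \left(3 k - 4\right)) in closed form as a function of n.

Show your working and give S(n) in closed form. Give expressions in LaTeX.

S(n) = 2 \left(-2\right)^{n} n - 2 \left(-2\right)^{n} - 2

r(k) = 2*(1 - 3*k)/(3*k - 4) after simplifying.
A = -2, B = 1, C = k - 4/3.
Solve (-2)·f(k+1) − (1)·f(k) = k - 4/3.
Degrees (0,0,1) ⇒ d ≤ 1.
A polynomial solution: f(k) = -(k - 2)/3.
So s_k = (B(k−1)f/C)·t_k = (-(k - 2)/(3*k - 4))·t_k = (-2)**k*(2 - k).
Verify: (-2)**k*(3*k - 4) matches t_k.
Σ_(k=0)^n t_k = s_(n+1) − s_(0) = ((-2)**(n + 1)*(1 - n)) − (2), i.e. 2*(-2)**n*n - 2*(-2)**n - 2.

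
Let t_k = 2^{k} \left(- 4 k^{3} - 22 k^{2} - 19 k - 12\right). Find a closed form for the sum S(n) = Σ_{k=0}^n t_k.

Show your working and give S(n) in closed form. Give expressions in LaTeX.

r(k) = 2*(4*k**3 + 34*k**2 + 75*k + 57)/(4*k**3 + 22*k**2 + 19*k + 12) after simplifying.
A = 2, B = 1, C = k**3 + 11*k**2/2 + 19*k/4 + 3.
Set up (2)·f(k+1) − (1)·f(k) − (k**3 + 11*k**2/2 + 19*k/4 + 3) = 0.
From deg A=0, deg B=0, deg C=3: d=3.
Solve for f: f(k) = (4*k**3 - 2*k**2 + 3*k + 2)/4 (degree 3 ≤ 3).
Get s_k = R·t_k = 2**k*(-4*k**3 + 2*k**2 - 3*k - 2) with R(k) = B(k−1)f(k)/C(k) = (4*k**3 - 2*k**2 + 3*k + 2)/(4*k**3 + 22*k**2 + 19*k + 12).
Verify: 2**k*(-4*k**3 - 22*k**2 - 19*k - 12) matches t_k.
Telescope: S(n) = s_(n+1) − s_(0) = 2**(n + 1)*(-4*n**3 - 10*n**2 - 11*n - 7) − (-2) = -8*2**n*n**3 - 20*2**n*n**2 - 22*2**n*n - 14*2**n + 2.

S(n) = - 8 \cdot 2^{n} n^{3} - 20 \cdot 2^{n} n^{2} - 22 \cdot 2^{n} n - 14 \cdot 2^{n} + 2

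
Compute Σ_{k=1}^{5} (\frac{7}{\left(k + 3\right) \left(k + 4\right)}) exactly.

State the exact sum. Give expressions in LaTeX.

Σ = 35/36

Ratio r(k) = (k + 3)/(k + 5).
A = k + 3, B = k + 5, C = 1.
Key eq: (k + 3)·f(k+1) = (k + 4)·f(k) + (1).
Bound: deg f ≤ 1.
A polynomial solution: f(k) = k/3.
Get s_k = R·t_k = 7*k/(3*(k + 3)) with R(k) = B(k−1)f(k)/C(k) = k*(k + 4)/3.
Check: Δs_k = 7/(k**2 + 7*k + 12). ✓
Telescoping: Σ = s_(6) − s_(1) = 14/9 − (7/12) = 35/36.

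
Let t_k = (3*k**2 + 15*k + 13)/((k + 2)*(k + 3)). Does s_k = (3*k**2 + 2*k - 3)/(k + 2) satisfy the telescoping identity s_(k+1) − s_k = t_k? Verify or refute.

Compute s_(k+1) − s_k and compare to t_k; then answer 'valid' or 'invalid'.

s_(k+1) = (3*k**2 + 8*k + 2)/(k + 3)
s_(k+1) − s_k = (3*k**2 + 15*k + 13)/(k**2 + 5*k + 6)
(s_(k+1) − s_k) − t_k = 0

Valid — Δs_k = t_k.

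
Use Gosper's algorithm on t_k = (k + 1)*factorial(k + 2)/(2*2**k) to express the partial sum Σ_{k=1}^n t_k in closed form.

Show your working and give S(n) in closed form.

S(n) = -3 + factorial(n + 3)/(2*2**n)

r(k) = (k + 2)*(k + 3)/(2*(k + 1)) after simplifying.
Take A(k)=k/2 + 3/2, B(k)=1, C(k)=k + 1.
Solve (k/2 + 3/2)·f(k+1) − (1)·f(k) = k + 1.
deg f ≤ 0 (via 1,0,1).
Coefficient equations give f(k) = 2.
Get s_k = R·t_k = factorial(k + 2)/2**k with R(k) = B(k−1)f(k)/C(k) = 2/(k + 1).
Check: Δs_k = (k + 1)*factorial(k + 2)/(2*2**k). ✓
s_(n+1) = 2**(-n - 1)*factorial(n + 3) and s_(1) = 3, so S(n) = -3 + factorial(n + 3)/(2*2**n).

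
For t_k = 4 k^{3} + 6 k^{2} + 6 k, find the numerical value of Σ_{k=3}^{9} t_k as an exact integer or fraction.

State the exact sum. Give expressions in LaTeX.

Σ = 9996

Step 1: r(k) = (2*k**3 + 9*k**2 + 15*k + 8)/(k*(2*k**2 + 3*k + 3)).
Normal form (A,B,C) = (1, 1, k**3 + 3*k**2/2 + 3*k/2).
Need (1)·f(k+1) − (1)·f(k) = k**3 + 3*k**2/2 + 3*k/2.
Degrees (0,0,3) ⇒ d ≤ 4.
A polynomial solution: f(k) = k*(k - 1)*(k**2 + k + 2)/4.
Then R = B(k−1)f/C = (k - 1)*(k**2 + k + 2)/(2*(2*k**2 + 3*k + 3)), so s_k = R(k)·t_k = k*(k**3 + k - 2).
Verify: 2*k*(2*k**2 + 3*k + 3) matches t_k.
Σ_(k=3)^(9) t_k = s_(10) − s_(3) = 10080 − (84) = 9996.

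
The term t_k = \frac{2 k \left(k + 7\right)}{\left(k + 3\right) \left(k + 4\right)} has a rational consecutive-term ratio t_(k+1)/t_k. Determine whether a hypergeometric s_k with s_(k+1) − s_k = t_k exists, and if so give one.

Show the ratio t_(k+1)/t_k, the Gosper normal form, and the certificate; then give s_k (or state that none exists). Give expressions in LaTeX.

s_k = \frac{2 k \left(k - 1\right)}{k + 3}

t_(k+1)/t_k = (k + 1)*(k + 3)*(k + 8)/(k*(k + 5)*(k + 7)).
Take A(k)=k + 3, B(k)=k + 5, C(k)=k**2 + 7*k.
Solve (k + 3)·f(k+1) − (k + 4)·f(k) = k**2 + 7*k.
d = 2 from the (1,1,2) case.
Solve for f: f(k) = k*(k - 1) (degree 2 ≤ 2).
R(k) = B(k−1)·f(k)/C(k) = (k - 1)*(k + 4)/(k + 7); s_k = R·t_k = 2*k*(k - 1)/(k + 3).
Verify: 2*k*(k + 7)/(k**2 + 7*k + 12) matches t_k.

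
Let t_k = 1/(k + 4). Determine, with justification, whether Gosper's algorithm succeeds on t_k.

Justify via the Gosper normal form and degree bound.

No; the coefficient equations for f are inconsistent.

Compute t_(k+1)/t_k: get (k + 4)/(k + 5).
Take A(k)=k + 4, B(k)=k + 5, C(k)=1.
Set up (k + 4)·f(k+1) − (k + 4)·f(k) − (1) = 0.
deg f ≤ 0 (via 1,1,0).
Write f(k) = c0. Then LHS − RHS = -1, requiring -1 = 0: contradictory. No certificate.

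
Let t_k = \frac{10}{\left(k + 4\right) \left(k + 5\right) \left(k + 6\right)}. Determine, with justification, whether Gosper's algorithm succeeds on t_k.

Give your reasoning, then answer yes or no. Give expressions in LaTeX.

The ratio is (k + 4)/(k + 7).
So A=k + 4 and B=k + 7, with C=1.
Set up (k + 4)·f(k+1) − (k + 6)·f(k) − (1) = 0.
From deg A=1, deg B=1, deg C=0: d=2.
Match coefficients ⇒ f(k) = k*(k + 9)/40.
R(k) = B(k−1)·f(k)/C(k) = k*(k + 6)*(k + 9)/40; s_k = R·t_k = k*(k + 9)/(4*(k + 4)*(k + 5)).
Check: Δs_k = 10/(k**3 + 15*k**2 + 74*k + 120). ✓

Yes. s_k = \frac{k \left(k + 9\right)}{4 \left(k + 4\right) \left(k + 5\right)}.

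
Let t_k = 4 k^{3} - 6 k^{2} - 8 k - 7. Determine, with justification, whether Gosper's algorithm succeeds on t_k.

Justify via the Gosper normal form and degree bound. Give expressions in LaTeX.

r(k) = (4*k**3 + 6*k**2 - 8*k - 17)/(4*k**3 - 6*k**2 - 8*k - 7) after simplifying.
Gosper form: A/B · C(k+1)/C(k) with A=1, B=1, C=k**3 - 3*k**2/2 - 2*k - 7/4.
Need (1)·f(k+1) − (1)·f(k) = k**3 - 3*k**2/2 - 2*k - 7/4.
d = 4 from the (0,0,3) case.
Match coefficients ⇒ f(k) = k*(k**3 - 4*k**2 - 4)/4.
So s_k = (B(k−1)f/C)·t_k = (k*(k**3 - 4*k**2 - 4)/(4*k**3 - 6*k**2 - 8*k - 7))·t_k = k*(k**3 - 4*k**2 - 4).
Verify: 4*k**3 - 6*k**2 - 8*k - 7 matches t_k.

Yes. s_k = k \left(k^{3} - 4 k^{2} - 4\right).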